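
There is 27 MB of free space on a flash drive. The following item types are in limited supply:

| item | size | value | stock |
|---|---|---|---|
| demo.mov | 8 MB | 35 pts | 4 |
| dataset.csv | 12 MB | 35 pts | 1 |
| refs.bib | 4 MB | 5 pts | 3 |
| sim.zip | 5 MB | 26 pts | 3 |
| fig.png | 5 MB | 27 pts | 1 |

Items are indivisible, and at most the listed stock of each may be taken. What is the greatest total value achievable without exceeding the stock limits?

123 pts

Top feasible selections:
- 2×demo.mov + 1×sim.zip + 1×fig.png: size 26, value 123
- 2×demo.mov + 2×sim.zip: size 26, value 122
Best: 123 pts.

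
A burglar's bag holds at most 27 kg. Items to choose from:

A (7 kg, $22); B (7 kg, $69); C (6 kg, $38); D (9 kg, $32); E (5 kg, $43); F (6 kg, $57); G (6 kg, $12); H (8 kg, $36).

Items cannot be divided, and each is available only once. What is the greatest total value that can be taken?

Check high-value combinations within 27 kg:
- B+C+E+F: weight 7+6+5+6=24, value 69+38+43+57=207
- B+E+F+H: weight 7+5+6+8=26, value 69+43+57+36=205
- B+D+E+F: weight 7+9+5+6=27, value 69+32+43+57=201
- B+C+F+H: weight 7+6+6+8=27, value 69+38+57+36=200
- A+B+E+F: weight 7+7+5+6=25, value 22+69+43+57=191
Best: $207.

$207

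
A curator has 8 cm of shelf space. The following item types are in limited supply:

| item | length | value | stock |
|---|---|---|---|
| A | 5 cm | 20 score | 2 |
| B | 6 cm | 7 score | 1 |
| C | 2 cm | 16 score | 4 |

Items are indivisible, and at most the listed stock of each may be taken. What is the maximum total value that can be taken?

Top feasible selections:
- 4×C: length 8, value 64
- 3×C: length 6, value 48
Best: 64 score.

64 score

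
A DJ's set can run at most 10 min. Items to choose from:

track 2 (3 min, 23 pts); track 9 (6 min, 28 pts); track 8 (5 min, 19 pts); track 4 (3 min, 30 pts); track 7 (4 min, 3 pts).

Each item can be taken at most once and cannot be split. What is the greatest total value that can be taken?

58 pts

Check high-value combinations within 10 min:
- track 9+track 4: duration 6+3=9, value 28+30=58
- track 2+track 4+track 7: duration 3+3+4=10, value 23+30+3=56
- track 2+track 4: duration 3+3=6, value 23+30=53
- track 2+track 9: duration 3+6=9, value 23+28=51
- track 8+track 4: duration 5+3=8, value 19+30=49
Best: 58 pts.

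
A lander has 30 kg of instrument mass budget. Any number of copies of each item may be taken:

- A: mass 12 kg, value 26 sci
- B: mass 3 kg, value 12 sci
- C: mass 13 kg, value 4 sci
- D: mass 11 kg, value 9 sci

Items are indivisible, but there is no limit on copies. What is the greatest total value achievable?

120 sci

Best value-per-unit is B at 12/3, and filling with it alone uses mass 10×3=30. No mix of the others beats 10×12 = 120.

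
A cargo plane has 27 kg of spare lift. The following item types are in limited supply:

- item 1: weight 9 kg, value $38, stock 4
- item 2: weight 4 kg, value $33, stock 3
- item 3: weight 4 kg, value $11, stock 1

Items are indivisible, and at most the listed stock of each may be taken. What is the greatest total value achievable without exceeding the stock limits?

Top feasible selections:
- 1×item 1 + 3×item 2 + 1×item 3: weight 25, value 148
- 2×item 1 + 2×item 2: weight 26, value 142
- 1×item 1 + 3×item 2: weight 21, value 137
- 2×item 1 + 1×item 2 + 1×item 3: weight 26, value 120
Best: $148.

$148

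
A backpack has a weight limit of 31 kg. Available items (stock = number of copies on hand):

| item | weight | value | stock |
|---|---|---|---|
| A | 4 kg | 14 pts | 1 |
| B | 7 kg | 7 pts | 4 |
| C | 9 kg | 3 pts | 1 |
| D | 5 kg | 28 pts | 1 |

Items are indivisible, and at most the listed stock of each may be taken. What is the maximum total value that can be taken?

63 pts

Top feasible selections:
- 1×A + 3×B + 1×D: weight 30, value 63
- 1×A + 2×B + 1×D: weight 23, value 56
- 1×A + 1×B + 1×C + 1×D: weight 25, value 52
- 1×A + 1×B + 1×D: weight 16, value 49
Best: 63 pts.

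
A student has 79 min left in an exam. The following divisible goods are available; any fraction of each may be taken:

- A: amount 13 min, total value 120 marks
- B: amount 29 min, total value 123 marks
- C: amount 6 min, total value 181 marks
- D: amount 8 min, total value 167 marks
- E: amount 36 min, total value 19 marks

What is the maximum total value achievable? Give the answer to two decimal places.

Take in order of value per unit:
- C (181/6 per unit): all 6 → value 181, running total 181.00
- D (167/8 per unit): all 8 → value 167, running total 348.00
- A (120/13 per unit): all 13 → value 120, running total 468.00
- B (123/29 per unit): all 29 → value 123, running total 591.00
- E (19/36 per unit): 23 of 36 → value 23×19/36 = 12.1389, running total 603.14
Total 603.14.

603.14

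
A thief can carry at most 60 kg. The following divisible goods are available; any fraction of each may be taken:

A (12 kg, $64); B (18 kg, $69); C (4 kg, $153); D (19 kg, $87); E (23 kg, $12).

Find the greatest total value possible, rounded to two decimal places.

376.65

Take in order of value per unit:
- C (153/4 per unit): all 4 → value 153, running total 153.00
- A (64/12 per unit): all 12 → value 64, running total 217.00
- D (87/19 per unit): all 19 → value 87, running total 304.00
- B (69/18 per unit): all 18 → value 69, running total 373.00
- E (12/23 per unit): 7 of 23 → value 7×12/23 = 3.6522, running total 376.65
Total 376.65.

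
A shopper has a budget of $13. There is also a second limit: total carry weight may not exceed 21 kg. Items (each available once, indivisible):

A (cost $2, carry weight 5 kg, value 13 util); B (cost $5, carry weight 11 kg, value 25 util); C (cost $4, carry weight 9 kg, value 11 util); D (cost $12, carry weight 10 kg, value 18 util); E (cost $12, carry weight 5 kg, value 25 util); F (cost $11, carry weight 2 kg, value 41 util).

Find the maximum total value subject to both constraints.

54 util

Feasible sets respecting both limits:
- A+F: cost 13, carry weight 7, value 54
- F: cost 11, carry weight 2, value 41
- A+B: cost 7, carry weight 16, value 38
Best: 54 util.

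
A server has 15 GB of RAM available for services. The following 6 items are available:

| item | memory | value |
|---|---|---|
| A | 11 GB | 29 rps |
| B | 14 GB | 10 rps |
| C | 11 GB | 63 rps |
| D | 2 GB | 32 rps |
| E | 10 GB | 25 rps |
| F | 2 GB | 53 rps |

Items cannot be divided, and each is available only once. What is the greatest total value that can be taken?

Check high-value combinations within 15 GB:
- C+D+F: memory 11+2+2=15, value 63+32+53=148
- C+F: memory 11+2=13, value 63+53=116
- A+D+F: memory 11+2+2=15, value 29+32+53=114
- D+E+F: memory 2+10+2=14, value 32+25+53=110
Best: 148 rps.

148 rps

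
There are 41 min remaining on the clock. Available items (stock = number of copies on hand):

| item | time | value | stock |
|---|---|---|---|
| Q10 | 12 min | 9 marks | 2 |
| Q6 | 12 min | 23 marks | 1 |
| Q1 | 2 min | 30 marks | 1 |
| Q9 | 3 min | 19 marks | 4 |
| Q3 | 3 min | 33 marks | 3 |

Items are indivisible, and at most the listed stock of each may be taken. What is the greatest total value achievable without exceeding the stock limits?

Top feasible selections:
- 1×Q6 + 1×Q1 + 4×Q9 + 3×Q3: time 35, value 228
- 1×Q10 + 1×Q1 + 4×Q9 + 3×Q3: time 35, value 214
Best: 228 marks.

228 marks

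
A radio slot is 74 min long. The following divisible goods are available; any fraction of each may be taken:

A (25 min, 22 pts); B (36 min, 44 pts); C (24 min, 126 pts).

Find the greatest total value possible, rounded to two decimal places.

182.32

Take in order of value per unit:
- C (126/24 per unit): all 24 → value 126, running total 126.00
- B (44/36 per unit): all 36 → value 44, running total 170.00
- A (22/25 per unit): 14 of 25 → value 14×22/25 = 12.3200, running total 182.32
Total 182.32.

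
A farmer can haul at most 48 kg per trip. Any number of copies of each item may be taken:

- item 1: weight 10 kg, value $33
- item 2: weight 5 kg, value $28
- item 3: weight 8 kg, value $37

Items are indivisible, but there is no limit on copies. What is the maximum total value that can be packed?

$261

Best value-per-unit is item 2 at 28/5; filling with it alone gives 9×28 = 252.
Optimal mix: 8×item 2 + 1×item 3 → weight 48, value 261.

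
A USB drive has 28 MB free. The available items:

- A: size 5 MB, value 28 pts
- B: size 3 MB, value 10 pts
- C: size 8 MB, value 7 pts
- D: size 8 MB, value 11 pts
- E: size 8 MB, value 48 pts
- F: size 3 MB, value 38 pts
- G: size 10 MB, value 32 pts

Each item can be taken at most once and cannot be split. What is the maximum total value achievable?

Check high-value combinations within 28 MB:
- A+E+F+G: size 5+8+3+10=26, value 28+48+38+32=146
- A+B+D+E+F: size 5+3+8+8+3=27, value 28+10+11+48+38=135
- A+B+C+E+F: size 5+3+8+8+3=27, value 28+10+7+48+38=131
Best: 146 pts.

146 pts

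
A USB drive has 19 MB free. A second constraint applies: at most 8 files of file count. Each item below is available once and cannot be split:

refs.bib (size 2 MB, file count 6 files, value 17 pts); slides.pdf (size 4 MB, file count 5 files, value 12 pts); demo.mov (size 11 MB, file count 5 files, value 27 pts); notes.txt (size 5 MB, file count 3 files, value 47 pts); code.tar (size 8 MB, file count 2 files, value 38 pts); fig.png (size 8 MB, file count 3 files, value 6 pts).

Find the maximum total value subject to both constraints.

Feasible sets respecting both limits:
- notes.txt+code.tar: size 13, file count 5, value 85
- demo.mov+notes.txt: size 16, file count 8, value 74
- demo.mov+code.tar: size 19, file count 7, value 65
- slides.pdf+notes.txt: size 9, file count 8, value 59
Best: 85 pts.

85 pts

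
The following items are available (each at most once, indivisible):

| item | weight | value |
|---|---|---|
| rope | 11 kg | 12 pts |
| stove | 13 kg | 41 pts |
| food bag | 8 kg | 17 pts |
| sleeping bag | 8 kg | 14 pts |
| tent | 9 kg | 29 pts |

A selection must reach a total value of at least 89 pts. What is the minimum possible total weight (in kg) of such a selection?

38

Subsets with value ≥ 89, sorted by total weight:
- stove+food bag+sleeping bag+tent: weight 38, value 101
- rope+stove+food bag+tent: weight 41, value 99
- rope+stove+sleeping bag+tent: weight 41, value 96
Minimum weight: 38 kg.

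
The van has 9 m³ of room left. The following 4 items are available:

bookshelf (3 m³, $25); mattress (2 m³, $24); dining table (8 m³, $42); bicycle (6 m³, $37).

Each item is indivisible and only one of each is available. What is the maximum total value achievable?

Check high-value combinations within 9 m³:
- bookshelf+bicycle: volume 3+6=9, value 25+37=62
- mattress+bicycle: volume 2+6=8, value 24+37=61
- bookshelf+mattress: volume 3+2=5, value 25+24=49
- dining table: volume 8, value 42
Best: $62.

$62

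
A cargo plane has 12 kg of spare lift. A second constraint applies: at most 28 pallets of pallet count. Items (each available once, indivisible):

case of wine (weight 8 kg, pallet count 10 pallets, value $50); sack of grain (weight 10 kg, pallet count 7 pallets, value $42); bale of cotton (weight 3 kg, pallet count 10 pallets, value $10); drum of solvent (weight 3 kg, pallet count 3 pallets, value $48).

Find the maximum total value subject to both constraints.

Feasible sets respecting both limits:
- case of wine+drum of solvent: weight 11, pallet count 13, value 98
- case of wine+bale of cotton: weight 11, pallet count 20, value 60
- bale of cotton+drum of solvent: weight 6, pallet count 13, value 58
- case of wine: weight 8, pallet count 10, value 50
Best: $98.

$98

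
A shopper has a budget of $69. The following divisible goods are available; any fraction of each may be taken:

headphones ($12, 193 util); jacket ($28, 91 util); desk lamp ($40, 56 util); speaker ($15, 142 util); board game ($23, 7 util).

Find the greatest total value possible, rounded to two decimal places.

Take in order of value per unit:
- headphones (193/12 per unit): all 12 → value 193, running total 193.00
- speaker (142/15 per unit): all 15 → value 142, running total 335.00
- jacket (91/28 per unit): all 28 → value 91, running total 426.00
- desk lamp (56/40 per unit): 14 of 40 → value 14×56/40 = 19.6000, running total 445.60
Total 445.60.

445.60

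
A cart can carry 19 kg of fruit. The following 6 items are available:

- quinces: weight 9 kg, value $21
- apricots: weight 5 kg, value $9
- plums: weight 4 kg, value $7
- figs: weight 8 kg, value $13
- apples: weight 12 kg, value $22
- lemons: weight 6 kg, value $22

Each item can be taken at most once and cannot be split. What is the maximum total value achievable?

This is a 0/1 knapsack; check combinations near the capacity.
- quinces+plums+lemons: weight 9+4+6=19, value 21+7+22=50
- apples+lemons: weight 12+6=18, value 22+22=44
- apricots+figs+lemons: weight 5+8+6=19, value 9+13+22=44
- quinces+lemons: weight 9+6=15, value 21+22=43
- plums+figs+lemons: weight 4+8+6=18, value 7+13+22=42
Best: $50.

$50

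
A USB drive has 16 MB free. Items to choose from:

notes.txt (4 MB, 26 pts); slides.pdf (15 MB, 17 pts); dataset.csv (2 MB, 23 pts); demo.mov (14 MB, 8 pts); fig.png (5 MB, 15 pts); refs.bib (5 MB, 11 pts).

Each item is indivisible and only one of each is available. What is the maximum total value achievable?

75 pts

Check high-value combinations within 16 MB:
- notes.txt+dataset.csv+fig.png+refs.bib: size 4+2+5+5=16, value 26+23+15+11=75
- notes.txt+dataset.csv+fig.png: size 4+2+5=11, value 26+23+15=64
- notes.txt+dataset.csv+refs.bib: size 4+2+5=11, value 26+23+11=60
- notes.txt+fig.png+refs.bib: size 4+5+5=14, value 26+15+11=52
- notes.txt+dataset.csv: size 4+2=6, value 26+23=49
Best: 75 pts.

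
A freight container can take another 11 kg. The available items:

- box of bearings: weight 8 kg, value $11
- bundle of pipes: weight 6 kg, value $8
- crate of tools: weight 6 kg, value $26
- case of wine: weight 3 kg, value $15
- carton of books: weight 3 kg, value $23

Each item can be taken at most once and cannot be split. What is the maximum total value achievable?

This is a 0/1 knapsack; check combinations near the capacity.
- crate of tools+carton of books: weight 6+3=9, value 26+23=49
- crate of tools+case of wine: weight 6+3=9, value 26+15=41
- case of wine+carton of books: weight 3+3=6, value 15+23=38
- box of bearings+carton of books: weight 8+3=11, value 11+23=34
Best: $49.

$49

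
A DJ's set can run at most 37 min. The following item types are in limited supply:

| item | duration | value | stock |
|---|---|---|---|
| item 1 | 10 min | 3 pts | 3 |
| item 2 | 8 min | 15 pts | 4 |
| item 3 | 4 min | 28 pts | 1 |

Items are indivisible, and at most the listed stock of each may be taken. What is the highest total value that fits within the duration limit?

Best selections within duration 37 and stock limits:
- 4×item 2 + 1×item 3: duration 36, value 88
- 3×item 2 + 1×item 3: duration 28, value 73
- 1×item 1 + 2×item 2 + 1×item 3: duration 30, value 61
- 4×item 2: duration 32, value 60
Best: 88 pts.

88 pts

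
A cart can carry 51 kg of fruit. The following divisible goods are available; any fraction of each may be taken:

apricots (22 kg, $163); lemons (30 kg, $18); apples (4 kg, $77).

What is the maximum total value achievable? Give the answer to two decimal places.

255.00

Take in order of value per unit:
- apples (77/4 per unit): all 4 → value 77, running total 77.00
- apricots (163/22 per unit): all 22 → value 163, running total 240.00
- lemons (18/30 per unit): 25 of 30 → value 25×18/30 = 15.0000, running total 255.00
Total 255.00.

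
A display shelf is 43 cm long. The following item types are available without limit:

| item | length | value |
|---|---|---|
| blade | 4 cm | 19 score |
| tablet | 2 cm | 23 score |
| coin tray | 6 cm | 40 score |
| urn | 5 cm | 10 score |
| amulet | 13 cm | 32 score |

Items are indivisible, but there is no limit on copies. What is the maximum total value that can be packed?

483 score

Best value-per-unit is tablet at 23/2, and filling with it alone uses length 21×2=42. No mix of the others beats 21×23 = 483.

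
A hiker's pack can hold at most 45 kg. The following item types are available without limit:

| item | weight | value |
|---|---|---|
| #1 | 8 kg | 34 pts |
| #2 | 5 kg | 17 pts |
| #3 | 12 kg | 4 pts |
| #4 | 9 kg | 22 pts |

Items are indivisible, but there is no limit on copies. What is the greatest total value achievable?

187 pts

Best value-per-unit is #1 at 34/8; filling with it alone gives 5×34 = 170.
Optimal mix: 5×#1 + 1×#2 → weight 45, value 187.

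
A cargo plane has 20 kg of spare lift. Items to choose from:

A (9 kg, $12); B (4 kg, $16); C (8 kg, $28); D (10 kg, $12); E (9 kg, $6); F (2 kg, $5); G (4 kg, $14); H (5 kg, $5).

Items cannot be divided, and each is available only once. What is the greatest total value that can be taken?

$63

Check high-value combinations within 20 kg:
- B+C+F+G: weight 4+8+2+4=18, value 16+28+5+14=63
- B+C+G: weight 4+8+4=16, value 16+28+14=58
- B+C+F+H: weight 4+8+2+5=19, value 16+28+5+5=54
- C+F+G+H: weight 8+2+4+5=19, value 28+5+14+5=52
- B+C+F: weight 4+8+2=14, value 16+28+5=49
Best: $63.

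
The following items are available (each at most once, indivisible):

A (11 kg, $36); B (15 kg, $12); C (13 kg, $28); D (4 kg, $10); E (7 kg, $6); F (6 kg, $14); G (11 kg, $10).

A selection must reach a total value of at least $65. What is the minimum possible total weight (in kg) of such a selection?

28

Subsets with value ≥ 65, sorted by total weight:
- A+C+D: weight 28, value 74
- A+D+E+F: weight 28, value 66
- A+C+F: weight 30, value 78
Minimum weight: 28 kg.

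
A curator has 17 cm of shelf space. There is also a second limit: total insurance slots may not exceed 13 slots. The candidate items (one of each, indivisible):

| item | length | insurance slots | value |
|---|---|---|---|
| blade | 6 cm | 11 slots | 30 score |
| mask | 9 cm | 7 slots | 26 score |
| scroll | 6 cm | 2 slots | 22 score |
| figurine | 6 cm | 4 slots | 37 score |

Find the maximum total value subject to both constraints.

63 score

Feasible sets respecting both limits:
- mask+figurine: length 15, insurance slots 11, value 63
- scroll+figurine: length 12, insurance slots 6, value 59
- blade+scroll: length 12, insurance slots 13, value 52
- mask+scroll: length 15, insurance slots 9, value 48
Best: 63 score.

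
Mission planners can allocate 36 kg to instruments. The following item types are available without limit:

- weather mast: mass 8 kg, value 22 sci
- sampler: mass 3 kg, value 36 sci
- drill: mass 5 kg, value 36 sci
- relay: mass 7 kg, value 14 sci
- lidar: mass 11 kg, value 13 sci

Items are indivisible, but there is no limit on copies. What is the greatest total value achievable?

Best value-per-unit is sampler at 36/3, and filling with it alone uses mass 12×3=36. No mix of the others beats 12×36 = 432.

432 sci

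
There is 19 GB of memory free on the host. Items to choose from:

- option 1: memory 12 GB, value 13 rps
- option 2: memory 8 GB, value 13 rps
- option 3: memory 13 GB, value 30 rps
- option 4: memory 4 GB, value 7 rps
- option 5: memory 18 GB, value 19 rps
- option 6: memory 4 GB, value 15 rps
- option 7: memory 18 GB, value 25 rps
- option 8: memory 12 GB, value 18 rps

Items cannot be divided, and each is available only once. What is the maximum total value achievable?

45 rps

Check high-value combinations within 19 GB:
- option 3+option 6: memory 13+4=17, value 30+15=45
- option 3+option 4: memory 13+4=17, value 30+7=37
- option 2+option 4+option 6: memory 8+4+4=16, value 13+7+15=35
- option 6+option 8: memory 4+12=16, value 15+18=33
- option 3: memory 13, value 30
Best: 45 rps.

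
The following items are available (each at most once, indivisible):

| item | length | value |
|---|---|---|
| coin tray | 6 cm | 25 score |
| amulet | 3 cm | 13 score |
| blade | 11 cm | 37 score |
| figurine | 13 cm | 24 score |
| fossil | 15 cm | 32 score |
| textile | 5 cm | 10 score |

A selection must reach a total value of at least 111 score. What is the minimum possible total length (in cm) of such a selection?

Subsets with value ≥ 111, sorted by total length:
- coin tray+amulet+blade+fossil+textile: length 40, value 117
- coin tray+blade+figurine+fossil: length 45, value 118
Minimum length: 40 cm.

40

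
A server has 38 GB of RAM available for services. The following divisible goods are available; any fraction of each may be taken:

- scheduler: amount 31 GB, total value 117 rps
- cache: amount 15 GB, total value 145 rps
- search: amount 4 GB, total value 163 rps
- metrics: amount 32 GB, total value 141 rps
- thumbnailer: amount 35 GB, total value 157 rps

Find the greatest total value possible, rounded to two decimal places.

393.23

Take in order of value per unit:
- search (163/4 per unit): all 4 → value 163, running total 163.00
- cache (145/15 per unit): all 15 → value 145, running total 308.00
- thumbnailer (157/35 per unit): 19 of 35 → value 19×157/35 = 85.2286, running total 393.23
Total 393.23.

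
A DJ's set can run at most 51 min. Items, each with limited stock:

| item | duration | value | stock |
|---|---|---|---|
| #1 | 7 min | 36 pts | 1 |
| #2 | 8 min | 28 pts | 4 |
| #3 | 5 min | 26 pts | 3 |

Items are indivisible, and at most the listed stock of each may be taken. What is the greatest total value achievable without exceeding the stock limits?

Best selections within duration 51 and stock limits:
- 1×#1 + 4×#2 + 2×#3: duration 49, value 200
- 1×#1 + 3×#2 + 3×#3: duration 46, value 198
- 4×#2 + 3×#3: duration 47, value 190
- 1×#1 + 4×#2 + 1×#3: duration 44, value 174
Best: 200 pts.

200 pts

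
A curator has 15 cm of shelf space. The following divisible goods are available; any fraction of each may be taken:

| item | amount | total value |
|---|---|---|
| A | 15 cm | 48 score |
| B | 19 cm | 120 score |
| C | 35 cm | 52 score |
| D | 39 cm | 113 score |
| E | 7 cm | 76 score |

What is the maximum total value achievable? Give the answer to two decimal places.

Take in order of value per unit:
- E (76/7 per unit): all 7 → value 76, running total 76.00
- B (120/19 per unit): 8 of 19 → value 8×120/19 = 50.5263, running total 126.53
Total 126.53.

126.53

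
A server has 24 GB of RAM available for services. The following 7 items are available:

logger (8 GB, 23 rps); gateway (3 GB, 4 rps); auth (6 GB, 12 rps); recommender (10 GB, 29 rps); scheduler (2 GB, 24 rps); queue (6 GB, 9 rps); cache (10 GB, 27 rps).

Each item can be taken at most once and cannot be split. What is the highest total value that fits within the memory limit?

80 rps

Check high-value combinations within 24 GB:
- recommender+scheduler+cache: memory 10+2+10=22, value 29+24+27=80
- logger+gateway+recommender+scheduler: memory 8+3+10+2=23, value 23+4+29+24=80
- logger+gateway+scheduler+cache: memory 8+3+2+10=23, value 23+4+24+27=78
- logger+recommender+scheduler: memory 8+10+2=20, value 23+29+24=76
Best: 80 rps.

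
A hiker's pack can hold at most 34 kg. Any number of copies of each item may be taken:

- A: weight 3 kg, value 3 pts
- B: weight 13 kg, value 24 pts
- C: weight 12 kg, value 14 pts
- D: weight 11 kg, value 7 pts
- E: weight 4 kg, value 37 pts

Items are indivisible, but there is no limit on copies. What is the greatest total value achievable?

296 pts

Best value-per-unit is E at 37/4, and filling with it alone uses weight 8×4=32. No mix of the others beats 8×37 = 296.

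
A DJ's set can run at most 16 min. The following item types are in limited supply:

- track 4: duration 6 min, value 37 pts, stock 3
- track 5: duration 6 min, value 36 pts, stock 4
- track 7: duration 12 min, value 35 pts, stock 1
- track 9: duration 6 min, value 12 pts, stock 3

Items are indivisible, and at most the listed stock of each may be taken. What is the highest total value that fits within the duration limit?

Best selections within duration 16 and stock limits:
- 2×track 4: duration 12, value 74
- 1×track 4 + 1×track 5: duration 12, value 73
Best: 74 pts.

74 pts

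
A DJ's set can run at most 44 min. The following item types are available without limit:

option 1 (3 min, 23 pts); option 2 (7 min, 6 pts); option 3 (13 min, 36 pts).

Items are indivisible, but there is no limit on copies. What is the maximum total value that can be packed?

Best value-per-unit is option 1 at 23/3, and filling with it alone uses duration 14×3=42. No mix of the others beats 14×23 = 322.

322 pts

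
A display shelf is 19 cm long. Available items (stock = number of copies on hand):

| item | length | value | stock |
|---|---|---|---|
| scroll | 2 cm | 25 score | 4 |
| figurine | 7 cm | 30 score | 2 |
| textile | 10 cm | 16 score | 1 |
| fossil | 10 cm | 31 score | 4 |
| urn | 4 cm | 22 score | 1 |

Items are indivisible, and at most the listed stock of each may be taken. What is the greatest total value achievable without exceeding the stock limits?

Top feasible selections:
- 4×scroll + 1×figurine + 1×urn: length 19, value 152
- 4×scroll + 1×fossil: length 18, value 131
Best: 152 score.

152 score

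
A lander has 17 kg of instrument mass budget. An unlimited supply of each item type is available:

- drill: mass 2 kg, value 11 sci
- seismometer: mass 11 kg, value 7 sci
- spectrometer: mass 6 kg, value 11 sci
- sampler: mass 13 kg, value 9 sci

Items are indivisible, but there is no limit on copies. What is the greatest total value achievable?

88 sci

Best value-per-unit is drill at 11/2, and filling with it alone uses mass 8×2=16. No mix of the others beats 8×11 = 88.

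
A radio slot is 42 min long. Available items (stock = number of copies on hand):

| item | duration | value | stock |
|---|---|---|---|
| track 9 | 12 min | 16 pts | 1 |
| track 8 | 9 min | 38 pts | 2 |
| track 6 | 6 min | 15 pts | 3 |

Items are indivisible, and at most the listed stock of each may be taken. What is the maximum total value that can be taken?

Best selections within duration 42 and stock limits:
- 1×track 9 + 2×track 8 + 2×track 6: duration 42, value 122
- 2×track 8 + 3×track 6: duration 36, value 121
Best: 122 pts.

122 pts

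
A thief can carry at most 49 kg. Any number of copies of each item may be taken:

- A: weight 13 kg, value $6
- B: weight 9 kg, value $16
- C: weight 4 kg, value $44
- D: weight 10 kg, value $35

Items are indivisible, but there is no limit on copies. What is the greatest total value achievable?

$528

Best value-per-unit is C at 44/4, and filling with it alone uses weight 12×4=48. No mix of the others beats 12×44 = 528.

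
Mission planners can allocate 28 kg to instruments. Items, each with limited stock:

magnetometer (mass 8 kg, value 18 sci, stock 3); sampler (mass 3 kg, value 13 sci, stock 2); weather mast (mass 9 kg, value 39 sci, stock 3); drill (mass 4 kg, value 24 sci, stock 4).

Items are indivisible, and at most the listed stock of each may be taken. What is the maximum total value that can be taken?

Top feasible selections:
- 1×sampler + 1×weather mast + 4×drill: mass 28, value 148
- 2×sampler + 1×weather mast + 3×drill: mass 27, value 137
- 1×weather mast + 4×drill: mass 25, value 135
Best: 148 sci.

148 sci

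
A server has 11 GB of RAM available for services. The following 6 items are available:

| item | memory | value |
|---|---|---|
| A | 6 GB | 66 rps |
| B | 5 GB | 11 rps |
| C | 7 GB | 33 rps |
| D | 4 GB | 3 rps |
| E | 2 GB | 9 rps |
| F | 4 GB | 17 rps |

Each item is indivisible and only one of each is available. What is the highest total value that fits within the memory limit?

Check high-value combinations within 11 GB:
- A+F: memory 6+4=10, value 66+17=83
- A+B: memory 6+5=11, value 66+11=77
- A+E: memory 6+2=8, value 66+9=75
- A+D: memory 6+4=10, value 66+3=69
Best: 83 rps.

83 rps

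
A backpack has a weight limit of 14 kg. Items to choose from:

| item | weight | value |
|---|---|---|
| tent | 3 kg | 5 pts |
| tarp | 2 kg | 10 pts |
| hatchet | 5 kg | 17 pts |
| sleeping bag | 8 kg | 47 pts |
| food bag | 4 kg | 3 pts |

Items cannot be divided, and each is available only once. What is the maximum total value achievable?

64 pts

Check high-value combinations within 14 kg:
- hatchet+sleeping bag: weight 5+8=13, value 17+47=64
- tent+tarp+sleeping bag: weight 3+2+8=13, value 5+10+47=62
- tarp+sleeping bag+food bag: weight 2+8+4=14, value 10+47+3=60
- tarp+sleeping bag: weight 2+8=10, value 10+47=57
- tent+sleeping bag: weight 3+8=11, value 5+47=52
Best: 64 pts.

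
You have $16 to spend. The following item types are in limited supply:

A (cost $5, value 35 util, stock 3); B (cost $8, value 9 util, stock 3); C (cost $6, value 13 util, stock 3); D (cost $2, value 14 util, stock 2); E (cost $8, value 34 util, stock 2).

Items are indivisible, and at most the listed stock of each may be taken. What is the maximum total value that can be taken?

Best selections within cost 16 and stock limits:
- 3×A: cost 15, value 105
- 2×A + 2×D: cost 14, value 98
- 2×A + 1×D: cost 12, value 84
Best: 105 util.

105 util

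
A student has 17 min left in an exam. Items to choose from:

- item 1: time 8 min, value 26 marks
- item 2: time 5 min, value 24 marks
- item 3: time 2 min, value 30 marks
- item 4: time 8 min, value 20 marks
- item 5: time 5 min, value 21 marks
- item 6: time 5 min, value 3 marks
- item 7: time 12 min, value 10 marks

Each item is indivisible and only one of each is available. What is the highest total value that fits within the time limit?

This is a 0/1 knapsack; check combinations near the capacity.
- item 1+item 2+item 3: time 8+5+2=15, value 26+24+30=80
- item 2+item 3+item 5+item 6: time 5+2+5+5=17, value 24+30+21+3=78
- item 1+item 3+item 5: time 8+2+5=15, value 26+30+21=77
- item 2+item 3+item 5: time 5+2+5=12, value 24+30+21=75
- item 2+item 3+item 4: time 5+2+8=15, value 24+30+20=74
Best: 80 marks.

80 marks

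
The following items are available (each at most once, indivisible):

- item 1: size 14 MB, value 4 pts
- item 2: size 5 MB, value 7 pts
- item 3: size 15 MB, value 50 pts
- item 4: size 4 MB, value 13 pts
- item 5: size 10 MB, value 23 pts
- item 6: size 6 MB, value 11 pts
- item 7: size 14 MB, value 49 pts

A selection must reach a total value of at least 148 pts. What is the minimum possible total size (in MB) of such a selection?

Subsets with value ≥ 148, sorted by total size:
- item 2+item 3+item 4+item 5+item 6+item 7: size 54, value 153
- item 1+item 3+item 4+item 5+item 6+item 7: size 63, value 150
- item 1+item 2+item 3+item 4+item 5+item 6+item 7: size 68, value 157
Minimum size: 54 MB.

54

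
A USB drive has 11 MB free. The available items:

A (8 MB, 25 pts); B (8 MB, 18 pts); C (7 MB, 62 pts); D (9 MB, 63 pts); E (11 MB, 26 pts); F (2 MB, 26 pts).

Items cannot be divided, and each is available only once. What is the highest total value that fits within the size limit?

This is a 0/1 knapsack; check combinations near the capacity.
- D+F: size 9+2=11, value 63+26=89
- C+F: size 7+2=9, value 62+26=88
- D: size 9, value 63
- C: size 7, value 62
- A+F: size 8+2=10, value 25+26=51
Best: 89 pts.

89 pts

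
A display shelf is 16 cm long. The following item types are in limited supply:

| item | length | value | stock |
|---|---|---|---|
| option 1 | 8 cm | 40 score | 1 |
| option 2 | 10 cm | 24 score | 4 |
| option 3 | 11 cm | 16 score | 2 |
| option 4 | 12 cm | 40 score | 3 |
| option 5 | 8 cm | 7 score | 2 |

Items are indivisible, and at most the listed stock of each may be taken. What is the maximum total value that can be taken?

47 score

Top feasible selections:
- 1×option 1 + 1×option 5: length 16, value 47
- 1×option 1: length 8, value 40
- 1×option 4: length 12, value 40
- 1×option 2: length 10, value 24
Best: 47 score.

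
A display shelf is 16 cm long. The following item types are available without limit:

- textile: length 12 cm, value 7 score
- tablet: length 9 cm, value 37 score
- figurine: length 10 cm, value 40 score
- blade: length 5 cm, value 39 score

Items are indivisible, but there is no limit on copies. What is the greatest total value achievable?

117 score

Best value-per-unit is blade at 39/5, and filling with it alone uses length 3×5=15. No mix of the others beats 3×39 = 117.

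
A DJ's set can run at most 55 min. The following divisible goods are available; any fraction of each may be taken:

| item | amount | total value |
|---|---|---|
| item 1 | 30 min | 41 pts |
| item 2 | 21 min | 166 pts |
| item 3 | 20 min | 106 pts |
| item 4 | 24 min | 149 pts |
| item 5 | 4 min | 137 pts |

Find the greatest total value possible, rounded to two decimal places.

483.80

Take in order of value per unit:
- item 5 (137/4 per unit): all 4 → value 137, running total 137.00
- item 2 (166/21 per unit): all 21 → value 166, running total 303.00
- item 4 (149/24 per unit): all 24 → value 149, running total 452.00
- item 3 (106/20 per unit): 6 of 20 → value 6×106/20 = 31.8000, running total 483.80
Total 483.80.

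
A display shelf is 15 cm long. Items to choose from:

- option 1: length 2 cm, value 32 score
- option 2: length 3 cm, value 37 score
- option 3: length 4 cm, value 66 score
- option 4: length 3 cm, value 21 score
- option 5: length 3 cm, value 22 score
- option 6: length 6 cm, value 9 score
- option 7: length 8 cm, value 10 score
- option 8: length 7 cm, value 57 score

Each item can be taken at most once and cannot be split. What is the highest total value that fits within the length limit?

This is a 0/1 knapsack; check combinations near the capacity.
- option 1+option 2+option 3+option 4+option 5: length 2+3+4+3+3=15, value 32+37+66+21+22=178
- option 2+option 3+option 8: length 3+4+7=14, value 37+66+57=160
- option 1+option 2+option 3+option 5: length 2+3+4+3=12, value 32+37+66+22=157
- option 1+option 2+option 3+option 4: length 2+3+4+3=12, value 32+37+66+21=156
- option 1+option 3+option 8: length 2+4+7=13, value 32+66+57=155
Best: 178 score.

178 score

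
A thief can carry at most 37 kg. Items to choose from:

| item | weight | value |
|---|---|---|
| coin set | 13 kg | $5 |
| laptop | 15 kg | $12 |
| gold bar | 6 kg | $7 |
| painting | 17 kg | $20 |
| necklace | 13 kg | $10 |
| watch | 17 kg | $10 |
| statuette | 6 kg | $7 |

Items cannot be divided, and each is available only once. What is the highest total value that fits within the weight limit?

$37

Check high-value combinations within 37 kg:
- gold bar+painting+necklace: weight 6+17+13=36, value 7+20+10=37
- painting+necklace+statuette: weight 17+13+6=36, value 20+10+7=37
- gold bar+painting+statuette: weight 6+17+6=29, value 7+20+7=34
- laptop+painting: weight 15+17=32, value 12+20=32
- coin set+gold bar+painting: weight 13+6+17=36, value 5+7+20=32
Best: $37.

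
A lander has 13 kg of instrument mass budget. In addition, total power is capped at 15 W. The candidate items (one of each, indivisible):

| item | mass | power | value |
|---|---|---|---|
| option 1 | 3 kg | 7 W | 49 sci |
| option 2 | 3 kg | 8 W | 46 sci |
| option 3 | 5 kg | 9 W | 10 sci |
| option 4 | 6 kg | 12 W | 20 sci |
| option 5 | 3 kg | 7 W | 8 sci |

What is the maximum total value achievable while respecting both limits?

95 sci

Feasible sets respecting both limits:
- option 1+option 2: mass 6, power 15, value 95
- option 1+option 5: mass 6, power 14, value 57
- option 2+option 5: mass 6, power 15, value 54
Best: 95 sci.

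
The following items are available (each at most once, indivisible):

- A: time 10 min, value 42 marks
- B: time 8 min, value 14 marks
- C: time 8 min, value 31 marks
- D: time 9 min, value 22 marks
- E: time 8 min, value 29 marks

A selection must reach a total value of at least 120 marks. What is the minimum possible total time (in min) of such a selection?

35

Subsets with value ≥ 120, sorted by total time:
- A+C+D+E: time 35, value 124
- A+B+C+D+E: time 43, value 138
Minimum time: 35 min.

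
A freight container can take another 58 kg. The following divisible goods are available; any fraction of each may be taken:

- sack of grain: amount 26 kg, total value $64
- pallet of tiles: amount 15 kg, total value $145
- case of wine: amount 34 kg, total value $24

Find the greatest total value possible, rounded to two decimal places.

221.00

Take in order of value per unit:
- pallet of tiles (145/15 per unit): all 15 → value 145, running total 145.00
- sack of grain (64/26 per unit): all 26 → value 64, running total 209.00
- case of wine (24/34 per unit): 17 of 34 → value 17×24/34 = 12.0000, running total 221.00
Total 221.00.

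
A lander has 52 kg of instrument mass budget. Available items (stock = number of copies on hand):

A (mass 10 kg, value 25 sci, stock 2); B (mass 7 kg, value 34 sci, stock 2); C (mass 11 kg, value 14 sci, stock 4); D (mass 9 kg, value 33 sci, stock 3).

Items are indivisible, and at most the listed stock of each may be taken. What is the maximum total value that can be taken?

192 sci

Top feasible selections:
- 1×A + 2×B + 3×D: mass 51, value 192
- 2×A + 2×B + 2×D: mass 52, value 184
- 2×B + 1×C + 3×D: mass 52, value 181
Best: 192 sci.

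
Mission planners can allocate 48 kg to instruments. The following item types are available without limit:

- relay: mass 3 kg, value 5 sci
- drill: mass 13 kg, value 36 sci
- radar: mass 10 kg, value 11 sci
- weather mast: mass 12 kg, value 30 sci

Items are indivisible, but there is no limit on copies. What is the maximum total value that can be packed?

123 sci

Best value-per-unit is drill at 36/13; filling with it alone gives 3×36 = 108.
Optimal mix: 3×relay + 3×drill → mass 48, value 123.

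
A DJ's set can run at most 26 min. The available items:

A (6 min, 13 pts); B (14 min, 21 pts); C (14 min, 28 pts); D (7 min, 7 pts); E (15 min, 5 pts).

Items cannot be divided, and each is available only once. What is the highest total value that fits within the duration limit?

41 pts

This is a 0/1 knapsack; check combinations near the capacity.
- A+C: duration 6+14=20, value 13+28=41
- C+D: duration 14+7=21, value 28+7=35
- A+B: duration 6+14=20, value 13+21=34
- C: duration 14, value 28
Best: 41 pts.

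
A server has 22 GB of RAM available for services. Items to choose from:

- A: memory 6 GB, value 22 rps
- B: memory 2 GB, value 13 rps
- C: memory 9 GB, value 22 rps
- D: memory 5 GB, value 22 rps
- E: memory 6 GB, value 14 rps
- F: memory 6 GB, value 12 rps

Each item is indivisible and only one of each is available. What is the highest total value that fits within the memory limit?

Check high-value combinations within 22 GB:
- A+B+C+D: memory 6+2+9+5=22, value 22+13+22+22=79
- A+B+D+E: memory 6+2+5+6=19, value 22+13+22+14=71
- B+C+D+E: memory 2+9+5+6=22, value 13+22+22+14=71
Best: 79 rps.

79 rps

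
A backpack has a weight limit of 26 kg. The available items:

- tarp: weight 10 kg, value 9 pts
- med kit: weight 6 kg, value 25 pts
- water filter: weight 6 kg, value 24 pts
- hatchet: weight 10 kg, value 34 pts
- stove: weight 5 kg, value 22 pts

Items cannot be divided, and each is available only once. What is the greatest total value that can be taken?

83 pts

Check high-value combinations within 26 kg:
- med kit+water filter+hatchet: weight 6+6+10=22, value 25+24+34=83
- med kit+hatchet+stove: weight 6+10+5=21, value 25+34+22=81
- water filter+hatchet+stove: weight 6+10+5=21, value 24+34+22=80
- med kit+water filter+stove: weight 6+6+5=17, value 25+24+22=71
- tarp+med kit+hatchet: weight 10+6+10=26, value 9+25+34=68
Best: 83 pts.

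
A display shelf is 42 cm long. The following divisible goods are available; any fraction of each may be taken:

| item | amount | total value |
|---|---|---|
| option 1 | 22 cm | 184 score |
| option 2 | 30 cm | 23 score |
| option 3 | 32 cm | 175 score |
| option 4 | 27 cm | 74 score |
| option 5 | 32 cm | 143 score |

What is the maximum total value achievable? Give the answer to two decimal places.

Take in order of value per unit:
- option 1 (184/22 per unit): all 22 → value 184, running total 184.00
- option 3 (175/32 per unit): 20 of 32 → value 20×175/32 = 109.3750, running total 293.38
Total 293.38.

293.38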